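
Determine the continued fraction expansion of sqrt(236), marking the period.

Write x_i = (sqrt(236) + m_i)/d_i with (m_0, d_0) = (0, 1). a_0 = floor(sqrt(236)) = 15, since 15^2 = 225 <= 236 < 256 = 16^2.
Iterate m_{i+1} = d_i*a_i - m_i, d_{i+1} = (236 - m_{i+1}^2)/d_i, a_{i+1} = floor((a_0 + m_{i+1})/d_{i+1}):
  m_1 = 1*15 - 0 = 15, d_1 = (236 - 15^2)/1 = 11/1 = 11, a_1 = floor((15 + 15)/11) = 2.
  m_2 = 11*2 - 15 = 7, d_2 = (236 - 7^2)/11 = 187/11 = 17, a_2 = floor((15 + 7)/17) = 1.
  m_3 = 17*1 - 7 = 10, d_3 = (236 - 10^2)/17 = 136/17 = 8, a_3 = floor((15 + 10)/8) = 3.
  m_4 = 8*3 - 10 = 14, d_4 = (236 - 14^2)/8 = 40/8 = 5, a_4 = floor((15 + 14)/5) = 5.
  m_5 = 5*5 - 14 = 11, d_5 = (236 - 11^2)/5 = 115/5 = 23, a_5 = floor((15 + 11)/23) = 1.
  m_6 = 23*1 - 11 = 12, d_6 = (236 - 12^2)/23 = 92/23 = 4, a_6 = floor((15 + 12)/4) = 6.
  m_7 = 4*6 - 12 = 12, d_7 = (236 - 12^2)/4 = 92/4 = 23, a_7 = floor((15 + 12)/23) = 1.
  m_8 = 23*1 - 12 = 11, d_8 = (236 - 11^2)/23 = 115/23 = 5, a_8 = floor((15 + 11)/5) = 5.
  m_9 = 5*5 - 11 = 14, d_9 = (236 - 14^2)/5 = 40/5 = 8, a_9 = floor((15 + 14)/8) = 3.
  m_10 = 8*3 - 14 = 10, d_10 = (236 - 10^2)/8 = 136/8 = 17, a_10 = floor((15 + 10)/17) = 1.
  m_11 = 17*1 - 10 = 7, d_11 = (236 - 7^2)/17 = 187/17 = 11, a_11 = floor((15 + 7)/11) = 2.
  m_12 = 11*2 - 7 = 15, d_12 = (236 - 15^2)/11 = 11/11 = 1, a_12 = floor((15 + 15)/1) = 30.
  m_13 = 1*30 - 15 = 15, d_13 = (236 - 15^2)/1 = 11/1 = 11: (m_13, d_13) = (m_1, d_1) = (15, 11), so from here the quotients repeat a_1, ..., a_12; the period length is 12.
Hence the expansion of sqrt(236) is a_0 = 15 followed by the repeating block 2, 1, 3, 5, 1, 6, 1, 5, 3, 1, 2, 30 (period 12).

[15; (2, 1, 3, 5, 1, 6, 1, 5, 3, 1, 2, 30)]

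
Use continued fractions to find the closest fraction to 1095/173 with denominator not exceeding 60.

Expand x = 1095/173 as a continued fraction with the Euclidean algorithm:
  1095 = 6*173 + 57, so a_0 = 6.
  173 = 3*57 + 2, so a_1 = 3.
  57 = 28*2 + 1, so a_2 = 28.
  2 = 2*1 + 0, so a_3 = 2.
so x = [6; 3, 28, 2].
Convergents (p_i = a_i*p_{i-1} + p_{i-2}, q_i = a_i*q_{i-1} + q_{i-2} with p_{-2}=0, p_{-1}=1, q_{-2}=1, q_{-1}=0), until the denominator exceeds 60:
  i=0: a_0=6, p_0 = 6*1 + 0 = 6, q_0 = 6*0 + 1 = 1.
  i=1: a_1=3, p_1 = 3*6 + 1 = 19, q_1 = 3*1 + 0 = 3.
  i=2: a_2=28, p_2 = 28*19 + 6 = 538, q_2 = 28*3 + 1 = 85.
q_2 = 85 > 60, so the last convergent with denominator <= 60 is p_1/q_1 = 19/3.
The closest fraction with denominator <= 60 is either p_1/q_1 or the intermediate fraction (k*p_1 + p_0)/(k*q_1 + q_0) with the largest k >= 1 whose denominator stays <= 60; these approach x as k grows, and every other convergent or intermediate fraction in range is farther away.
Largest k: floor((60 - q_0)/q_1) = floor((60 - 1)/3) = 19.
That gives (19*19 + 6)/(19*3 + 1) = 367/58.
Compare the errors: |x - 19/3| = |1095*3 - 19*173|/(173*3) = 2/519, and |x - 367/58| = |1095*58 - 367*173|/(173*58) = 19/10034.
Cross-multiplying, 19*519 = 9861 < 20068 = 2*10034, so 19/10034 is smaller: the intermediate fraction 367/58 is closer to x than 19/3.

367/58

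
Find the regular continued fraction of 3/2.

[1; 2]

Run the Euclidean algorithm on 3 and 2; the successive quotients are the partial quotients a_0, a_1, ... (each step inverts the fractional part left over by the previous one):
  3 = 1*2 + 1, so a_0 = 1.
  2 = 2*1 + 0, so a_1 = 2.
The remainder reaches 0 after 2 divisions, so the expansion has 2 partial quotients, read off in order.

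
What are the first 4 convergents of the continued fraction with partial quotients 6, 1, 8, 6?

Using the convergent recurrence p_i = a_i*p_{i-1} + p_{i-2}, q_i = a_i*q_{i-1} + q_{i-2} with p_{-2}=0, p_{-1}=1, q_{-2}=1, q_{-1}=0:
  i=0: a_0=6, p_0 = 6*1 + 0 = 6, q_0 = 6*0 + 1 = 1.
  i=1: a_1=1, p_1 = 1*6 + 1 = 7, q_1 = 1*1 + 0 = 1.
  i=2: a_2=8, p_2 = 8*7 + 6 = 62, q_2 = 8*1 + 1 = 9.
  i=3: a_3=6, p_3 = 6*62 + 7 = 379, q_3 = 6*9 + 1 = 55.

6/1, 7/1, 62/9, 379/55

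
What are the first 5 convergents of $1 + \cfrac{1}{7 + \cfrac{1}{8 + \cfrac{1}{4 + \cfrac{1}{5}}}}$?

Using the convergent recurrence p_i = a_i*p_{i-1} + p_{i-2}, q_i = a_i*q_{i-1} + q_{i-2} with p_{-2}=0, p_{-1}=1, q_{-2}=1, q_{-1}=0:
  i=0: a_0=1, p_0 = 1*1 + 0 = 1, q_0 = 1*0 + 1 = 1.
  i=1: a_1=7, p_1 = 7*1 + 1 = 8, q_1 = 7*1 + 0 = 7.
  i=2: a_2=8, p_2 = 8*8 + 1 = 65, q_2 = 8*7 + 1 = 57.
  i=3: a_3=4, p_3 = 4*65 + 8 = 268, q_3 = 4*57 + 7 = 235.
  i=4: a_4=5, p_4 = 5*268 + 65 = 1405, q_4 = 5*235 + 57 = 1232.

1/1, 8/7, 65/57, 268/235, 1405/1232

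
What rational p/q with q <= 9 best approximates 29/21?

Expand x = 29/21 as a continued fraction with the Euclidean algorithm:
  29 = 1*21 + 8, so a_0 = 1.
  21 = 2*8 + 5, so a_1 = 2.
  8 = 1*5 + 3, so a_2 = 1.
  5 = 1*3 + 2, so a_3 = 1.
  3 = 1*2 + 1, so a_4 = 1.
  2 = 2*1 + 0, so a_5 = 2.
so x = [1; 2, 1, 1, 1, 2].
Convergents (p_i = a_i*p_{i-1} + p_{i-2}, q_i = a_i*q_{i-1} + q_{i-2} with p_{-2}=0, p_{-1}=1, q_{-2}=1, q_{-1}=0), until the denominator exceeds 9:
  i=0: a_0=1, p_0 = 1*1 + 0 = 1, q_0 = 1*0 + 1 = 1.
  i=1: a_1=2, p_1 = 2*1 + 1 = 3, q_1 = 2*1 + 0 = 2.
  i=2: a_2=1, p_2 = 1*3 + 1 = 4, q_2 = 1*2 + 1 = 3.
  i=3: a_3=1, p_3 = 1*4 + 3 = 7, q_3 = 1*3 + 2 = 5.
  i=4: a_4=1, p_4 = 1*7 + 4 = 11, q_4 = 1*5 + 3 = 8.
  i=5: a_5=2, p_5 = 2*11 + 7 = 29, q_5 = 2*8 + 5 = 21.
q_5 = 21 > 9, so the last convergent with denominator <= 9 is p_4/q_4 = 11/8.
The closest fraction with denominator <= 9 is either p_4/q_4 or the intermediate fraction (k*p_4 + p_3)/(k*q_4 + q_3) with the largest k >= 1 whose denominator stays <= 9; these approach x as k grows, and every other convergent or intermediate fraction in range is farther away.
Largest k: floor((9 - q_3)/q_4) = floor((9 - 5)/8) = 0.
Since k = 0, no intermediate fraction beyond p_4/q_4 has denominator <= 9, so the convergent 11/8 is the closest (its error is |29*8 - 11*21|/(21*8) = 1/168).

11/8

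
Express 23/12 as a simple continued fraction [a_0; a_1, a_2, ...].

Run the Euclidean algorithm on 23 and 12; the successive quotients are the partial quotients a_0, a_1, ... (each step inverts the fractional part left over by the previous one):
  23 = 1*12 + 11, so a_0 = 1.
  12 = 1*11 + 1, so a_1 = 1.
  11 = 11*1 + 0, so a_2 = 11.
The remainder reaches 0 after 3 divisions, so the expansion has 3 partial quotients, read off in order.

[1; 1, 11]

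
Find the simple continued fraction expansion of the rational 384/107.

Run the Euclidean algorithm on 384 and 107; the successive quotients are the partial quotients a_0, a_1, ... (each step inverts the fractional part left over by the previous one):
  384 = 3*107 + 63, so a_0 = 3.
  107 = 1*63 + 44, so a_1 = 1.
  63 = 1*44 + 19, so a_2 = 1.
  44 = 2*19 + 6, so a_3 = 2.
  19 = 3*6 + 1, so a_4 = 3.
  6 = 6*1 + 0, so a_5 = 6.
The remainder reaches 0 after 6 divisions, so the expansion has 6 partial quotients, read off in order.

[3; 1, 1, 2, 3, 6]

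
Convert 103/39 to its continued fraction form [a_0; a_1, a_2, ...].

[2; 1, 1, 1, 3, 1, 2]

Run the Euclidean algorithm on 103 and 39; the successive quotients are the partial quotients a_0, a_1, ... (each step inverts the fractional part left over by the previous one):
  103 = 2*39 + 25, so a_0 = 2.
  39 = 1*25 + 14, so a_1 = 1.
  25 = 1*14 + 11, so a_2 = 1.
  14 = 1*11 + 3, so a_3 = 1.
  11 = 3*3 + 2, so a_4 = 3.
  3 = 1*2 + 1, so a_5 = 1.
  2 = 2*1 + 0, so a_6 = 2.
The remainder reaches 0 after 7 divisions, so the expansion has 7 partial quotients, read off in order.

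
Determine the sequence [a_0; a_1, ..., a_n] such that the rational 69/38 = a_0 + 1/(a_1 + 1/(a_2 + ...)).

[1; 1, 4, 2, 3]

Run the Euclidean algorithm on 69 and 38; the successive quotients are the partial quotients a_0, a_1, ... (each step inverts the fractional part left over by the previous one):
  69 = 1*38 + 31, so a_0 = 1.
  38 = 1*31 + 7, so a_1 = 1.
  31 = 4*7 + 3, so a_2 = 4.
  7 = 2*3 + 1, so a_3 = 2.
  3 = 3*1 + 0, so a_4 = 3.
The remainder reaches 0 after 5 divisions, so the expansion has 5 partial quotients, read off in order.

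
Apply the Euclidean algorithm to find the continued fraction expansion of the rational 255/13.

[19; 1, 1, 1, 1, 2]

Run the Euclidean algorithm on 255 and 13; the successive quotients are the partial quotients a_0, a_1, ... (each step inverts the fractional part left over by the previous one):
  255 = 19*13 + 8, so a_0 = 19.
  13 = 1*8 + 5, so a_1 = 1.
  8 = 1*5 + 3, so a_2 = 1.
  5 = 1*3 + 2, so a_3 = 1.
  3 = 1*2 + 1, so a_4 = 1.
  2 = 2*1 + 0, so a_5 = 2.
The remainder reaches 0 after 6 divisions, so the expansion has 6 partial quotients, read off in order.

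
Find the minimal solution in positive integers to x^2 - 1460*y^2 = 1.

First expand sqrt(1460) as a continued fraction. With x_i = (sqrt(1460) + m_i)/d_i and (m_0, d_0) = (0, 1): a_0 = floor(sqrt(1460)) = 38, since 38^2 = 1444 <= 1460 < 1521 = 39^2.
Iterate m_{i+1} = d_i*a_i - m_i, d_{i+1} = (1460 - m_{i+1}^2)/d_i, a_{i+1} = floor((a_0 + m_{i+1})/d_{i+1}):
  m_1 = 1*38 - 0 = 38, d_1 = (1460 - 38^2)/1 = 16/1 = 16, a_1 = floor((38 + 38)/16) = 4.
  m_2 = 16*4 - 38 = 26, d_2 = (1460 - 26^2)/16 = 784/16 = 49, a_2 = floor((38 + 26)/49) = 1.
  m_3 = 49*1 - 26 = 23, d_3 = (1460 - 23^2)/49 = 931/49 = 19, a_3 = floor((38 + 23)/19) = 3.
  m_4 = 19*3 - 23 = 34, d_4 = (1460 - 34^2)/19 = 304/19 = 16, a_4 = floor((38 + 34)/16) = 4.
  m_5 = 16*4 - 34 = 30, d_5 = (1460 - 30^2)/16 = 560/16 = 35, a_5 = floor((38 + 30)/35) = 1.
  m_6 = 35*1 - 30 = 5, d_6 = (1460 - 5^2)/35 = 1435/35 = 41, a_6 = floor((38 + 5)/41) = 1.
  m_7 = 41*1 - 5 = 36, d_7 = (1460 - 36^2)/41 = 164/41 = 4, a_7 = floor((38 + 36)/4) = 18.
  m_8 = 4*18 - 36 = 36, d_8 = (1460 - 36^2)/4 = 164/4 = 41, a_8 = floor((38 + 36)/41) = 1.
  m_9 = 41*1 - 36 = 5, d_9 = (1460 - 5^2)/41 = 1435/41 = 35, a_9 = floor((38 + 5)/35) = 1.
  m_10 = 35*1 - 5 = 30, d_10 = (1460 - 30^2)/35 = 560/35 = 16, a_10 = floor((38 + 30)/16) = 4.
  m_11 = 16*4 - 30 = 34, d_11 = (1460 - 34^2)/16 = 304/16 = 19, a_11 = floor((38 + 34)/19) = 3.
  m_12 = 19*3 - 34 = 23, d_12 = (1460 - 23^2)/19 = 931/19 = 49, a_12 = floor((38 + 23)/49) = 1.
  m_13 = 49*1 - 23 = 26, d_13 = (1460 - 26^2)/49 = 784/49 = 16, a_13 = floor((38 + 26)/16) = 4.
  m_14 = 16*4 - 26 = 38, d_14 = (1460 - 38^2)/16 = 16/16 = 1, a_14 = floor((38 + 38)/1) = 76.
  m_15 = 1*76 - 38 = 38, d_15 = (1460 - 38^2)/1 = 16/1 = 16: (m_15, d_15) = (m_1, d_1) = (38, 16), so from here the quotients repeat a_1, ..., a_14; the period length is 14.
So sqrt(1460) = [38; (4, 1, 3, 4, 1, 1, 18, 1, 1, 4, 3, 1, 4, 76)] with period length k = 14.
k is even, so the fundamental solution of x^2 - 1460y^2 = 1 is (p_{k-1}, q_{k-1}) = (p_13, q_13); compute convergents through index 13.
Convergents (p_i = a_i*p_{i-1} + p_{i-2}, q_i = a_i*q_{i-1} + q_{i-2} with p_{-2}=0, p_{-1}=1, q_{-2}=1, q_{-1}=0):
  i=0: a_0=38, p_0 = 38*1 + 0 = 38, q_0 = 38*0 + 1 = 1.
  i=1: a_1=4, p_1 = 4*38 + 1 = 153, q_1 = 4*1 + 0 = 4.
  i=2: a_2=1, p_2 = 1*153 + 38 = 191, q_2 = 1*4 + 1 = 5.
  i=3: a_3=3, p_3 = 3*191 + 153 = 726, q_3 = 3*5 + 4 = 19.
  i=4: a_4=4, p_4 = 4*726 + 191 = 3095, q_4 = 4*19 + 5 = 81.
  i=5: a_5=1, p_5 = 1*3095 + 726 = 3821, q_5 = 1*81 + 19 = 100.
  i=6: a_6=1, p_6 = 1*3821 + 3095 = 6916, q_6 = 1*100 + 81 = 181.
  i=7: a_7=18, p_7 = 18*6916 + 3821 = 128309, q_7 = 18*181 + 100 = 3358.
  i=8: a_8=1, p_8 = 1*128309 + 6916 = 135225, q_8 = 1*3358 + 181 = 3539.
  i=9: a_9=1, p_9 = 1*135225 + 128309 = 263534, q_9 = 1*3539 + 3358 = 6897.
  i=10: a_10=4, p_10 = 4*263534 + 135225 = 1189361, q_10 = 4*6897 + 3539 = 31127.
  i=11: a_11=3, p_11 = 3*1189361 + 263534 = 3831617, q_11 = 3*31127 + 6897 = 100278.
  i=12: a_12=1, p_12 = 1*3831617 + 1189361 = 5020978, q_12 = 1*100278 + 31127 = 131405.
  i=13: a_13=4, p_13 = 4*5020978 + 3831617 = 23915529, q_13 = 4*131405 + 100278 = 625898.
Check: 23915529^2 - 1460*625898^2 = 571952527349841 - 571952527349840 = 1, so (x, y) = (23915529, 625898) solves the equation, and by the theorem it is the least positive solution.

(x, y) = (23915529, 625898)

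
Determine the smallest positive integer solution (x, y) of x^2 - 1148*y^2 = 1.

(x, y) = (165887, 4896)

First expand sqrt(1148) as a continued fraction. With x_i = (sqrt(1148) + m_i)/d_i and (m_0, d_0) = (0, 1): a_0 = floor(sqrt(1148)) = 33, since 33^2 = 1089 <= 1148 < 1156 = 34^2.
Iterate m_{i+1} = d_i*a_i - m_i, d_{i+1} = (1148 - m_{i+1}^2)/d_i, a_{i+1} = floor((a_0 + m_{i+1})/d_{i+1}):
  m_1 = 1*33 - 0 = 33, d_1 = (1148 - 33^2)/1 = 59/1 = 59, a_1 = floor((33 + 33)/59) = 1.
  m_2 = 59*1 - 33 = 26, d_2 = (1148 - 26^2)/59 = 472/59 = 8, a_2 = floor((33 + 26)/8) = 7.
  m_3 = 8*7 - 26 = 30, d_3 = (1148 - 30^2)/8 = 248/8 = 31, a_3 = floor((33 + 30)/31) = 2.
  m_4 = 31*2 - 30 = 32, d_4 = (1148 - 32^2)/31 = 124/31 = 4, a_4 = floor((33 + 32)/4) = 16.
  m_5 = 4*16 - 32 = 32, d_5 = (1148 - 32^2)/4 = 124/4 = 31, a_5 = floor((33 + 32)/31) = 2.
  m_6 = 31*2 - 32 = 30, d_6 = (1148 - 30^2)/31 = 248/31 = 8, a_6 = floor((33 + 30)/8) = 7.
  m_7 = 8*7 - 30 = 26, d_7 = (1148 - 26^2)/8 = 472/8 = 59, a_7 = floor((33 + 26)/59) = 1.
  m_8 = 59*1 - 26 = 33, d_8 = (1148 - 33^2)/59 = 59/59 = 1, a_8 = floor((33 + 33)/1) = 66.
  m_9 = 1*66 - 33 = 33, d_9 = (1148 - 33^2)/1 = 59/1 = 59: (m_9, d_9) = (m_1, d_1) = (33, 59), so from here the quotients repeat a_1, ..., a_8; the period length is 8.
So sqrt(1148) = [33; (1, 7, 2, 16, 2, 7, 1, 66)] with period length k = 8.
k is even, so the fundamental solution of x^2 - 1148y^2 = 1 is (p_{k-1}, q_{k-1}) = (p_7, q_7); compute convergents through index 7.
Convergents (p_i = a_i*p_{i-1} + p_{i-2}, q_i = a_i*q_{i-1} + q_{i-2} with p_{-2}=0, p_{-1}=1, q_{-2}=1, q_{-1}=0):
  i=0: a_0=33, p_0 = 33*1 + 0 = 33, q_0 = 33*0 + 1 = 1.
  i=1: a_1=1, p_1 = 1*33 + 1 = 34, q_1 = 1*1 + 0 = 1.
  i=2: a_2=7, p_2 = 7*34 + 33 = 271, q_2 = 7*1 + 1 = 8.
  i=3: a_3=2, p_3 = 2*271 + 34 = 576, q_3 = 2*8 + 1 = 17.
  i=4: a_4=16, p_4 = 16*576 + 271 = 9487, q_4 = 16*17 + 8 = 280.
  i=5: a_5=2, p_5 = 2*9487 + 576 = 19550, q_5 = 2*280 + 17 = 577.
  i=6: a_6=7, p_6 = 7*19550 + 9487 = 146337, q_6 = 7*577 + 280 = 4319.
  i=7: a_7=1, p_7 = 1*146337 + 19550 = 165887, q_7 = 1*4319 + 577 = 4896.
Check: 165887^2 - 1148*4896^2 = 27518496769 - 27518496768 = 1, so (x, y) = (165887, 4896) solves the equation, and by the theorem it is the least positive solution.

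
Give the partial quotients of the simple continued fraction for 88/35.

Run the Euclidean algorithm on 88 and 35; the successive quotients are the partial quotients a_0, a_1, ... (each step inverts the fractional part left over by the previous one):
  88 = 2*35 + 18, so a_0 = 2.
  35 = 1*18 + 17, so a_1 = 1.
  18 = 1*17 + 1, so a_2 = 1.
  17 = 17*1 + 0, so a_3 = 17.
The remainder reaches 0 after 4 divisions, so the expansion has 4 partial quotients, read off in order.

[2; 1, 1, 17]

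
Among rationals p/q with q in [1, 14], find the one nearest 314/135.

Expand x = 314/135 as a continued fraction with the Euclidean algorithm:
  314 = 2*135 + 44, so a_0 = 2.
  135 = 3*44 + 3, so a_1 = 3.
  44 = 14*3 + 2, so a_2 = 14.
  3 = 1*2 + 1, so a_3 = 1.
  2 = 2*1 + 0, so a_4 = 2.
so x = [2; 3, 14, 1, 2].
Convergents (p_i = a_i*p_{i-1} + p_{i-2}, q_i = a_i*q_{i-1} + q_{i-2} with p_{-2}=0, p_{-1}=1, q_{-2}=1, q_{-1}=0), until the denominator exceeds 14:
  i=0: a_0=2, p_0 = 2*1 + 0 = 2, q_0 = 2*0 + 1 = 1.
  i=1: a_1=3, p_1 = 3*2 + 1 = 7, q_1 = 3*1 + 0 = 3.
  i=2: a_2=14, p_2 = 14*7 + 2 = 100, q_2 = 14*3 + 1 = 43.
q_2 = 43 > 14, so the last convergent with denominator <= 14 is p_1/q_1 = 7/3.
The closest fraction with denominator <= 14 is either p_1/q_1 or the intermediate fraction (k*p_1 + p_0)/(k*q_1 + q_0) with the largest k >= 1 whose denominator stays <= 14; these approach x as k grows, and every other convergent or intermediate fraction in range is farther away.
Largest k: floor((14 - q_0)/q_1) = floor((14 - 1)/3) = 4.
That gives (4*7 + 2)/(4*3 + 1) = 30/13.
Compare the errors: |x - 7/3| = |314*3 - 7*135|/(135*3) = 3/405, and |x - 30/13| = |314*13 - 30*135|/(135*13) = 32/1755.
Cross-multiplying, 3*1755 = 5265 < 12960 = 32*405, so 3/405 is smaller: the convergent 7/3 is closer to x than 30/13.

7/3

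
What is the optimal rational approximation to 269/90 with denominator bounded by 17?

Expand x = 269/90 as a continued fraction with the Euclidean algorithm:
  269 = 2*90 + 89, so a_0 = 2.
  90 = 1*89 + 1, so a_1 = 1.
  89 = 89*1 + 0, so a_2 = 89.
so x = [2; 1, 89].
Convergents (p_i = a_i*p_{i-1} + p_{i-2}, q_i = a_i*q_{i-1} + q_{i-2} with p_{-2}=0, p_{-1}=1, q_{-2}=1, q_{-1}=0), until the denominator exceeds 17:
  i=0: a_0=2, p_0 = 2*1 + 0 = 2, q_0 = 2*0 + 1 = 1.
  i=1: a_1=1, p_1 = 1*2 + 1 = 3, q_1 = 1*1 + 0 = 1.
  i=2: a_2=89, p_2 = 89*3 + 2 = 269, q_2 = 89*1 + 1 = 90.
q_2 = 90 > 17, so the last convergent with denominator <= 17 is p_1/q_1 = 3/1.
The closest fraction with denominator <= 17 is either p_1/q_1 or the intermediate fraction (k*p_1 + p_0)/(k*q_1 + q_0) with the largest k >= 1 whose denominator stays <= 17; these approach x as k grows, and every other convergent or intermediate fraction in range is farther away.
Largest k: floor((17 - q_0)/q_1) = floor((17 - 1)/1) = 16.
That gives (16*3 + 2)/(16*1 + 1) = 50/17.
Compare the errors: |x - 3/1| = |269*1 - 3*90|/(90*1) = 1/90, and |x - 50/17| = |269*17 - 50*90|/(90*17) = 73/1530.
Cross-multiplying, 1*1530 = 1530 < 6570 = 73*90, so 1/90 is smaller: the convergent 3/1 is closer to x than 50/17.

3/1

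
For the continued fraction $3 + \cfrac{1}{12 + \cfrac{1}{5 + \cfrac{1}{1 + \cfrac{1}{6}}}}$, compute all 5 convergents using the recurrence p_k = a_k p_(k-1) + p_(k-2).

Using the convergent recurrence p_i = a_i*p_{i-1} + p_{i-2}, q_i = a_i*q_{i-1} + q_{i-2} with p_{-2}=0, p_{-1}=1, q_{-2}=1, q_{-1}=0:
  i=0: a_0=3, p_0 = 3*1 + 0 = 3, q_0 = 3*0 + 1 = 1.
  i=1: a_1=12, p_1 = 12*3 + 1 = 37, q_1 = 12*1 + 0 = 12.
  i=2: a_2=5, p_2 = 5*37 + 3 = 188, q_2 = 5*12 + 1 = 61.
  i=3: a_3=1, p_3 = 1*188 + 37 = 225, q_3 = 1*61 + 12 = 73.
  i=4: a_4=6, p_4 = 6*225 + 188 = 1538, q_4 = 6*73 + 61 = 499.

3/1, 37/12, 188/61, 225/73, 1538/499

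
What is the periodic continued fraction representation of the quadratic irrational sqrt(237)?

[15; (2, 1, 1, 7, 10, 7, 1, 1, 2, 30)]

Write x_i = (sqrt(237) + m_i)/d_i with (m_0, d_0) = (0, 1). a_0 = floor(sqrt(237)) = 15, since 15^2 = 225 <= 237 < 256 = 16^2.
Iterate m_{i+1} = d_i*a_i - m_i, d_{i+1} = (237 - m_{i+1}^2)/d_i, a_{i+1} = floor((a_0 + m_{i+1})/d_{i+1}):
  m_1 = 1*15 - 0 = 15, d_1 = (237 - 15^2)/1 = 12/1 = 12, a_1 = floor((15 + 15)/12) = 2.
  m_2 = 12*2 - 15 = 9, d_2 = (237 - 9^2)/12 = 156/12 = 13, a_2 = floor((15 + 9)/13) = 1.
  m_3 = 13*1 - 9 = 4, d_3 = (237 - 4^2)/13 = 221/13 = 17, a_3 = floor((15 + 4)/17) = 1.
  m_4 = 17*1 - 4 = 13, d_4 = (237 - 13^2)/17 = 68/17 = 4, a_4 = floor((15 + 13)/4) = 7.
  m_5 = 4*7 - 13 = 15, d_5 = (237 - 15^2)/4 = 12/4 = 3, a_5 = floor((15 + 15)/3) = 10.
  m_6 = 3*10 - 15 = 15, d_6 = (237 - 15^2)/3 = 12/3 = 4, a_6 = floor((15 + 15)/4) = 7.
  m_7 = 4*7 - 15 = 13, d_7 = (237 - 13^2)/4 = 68/4 = 17, a_7 = floor((15 + 13)/17) = 1.
  m_8 = 17*1 - 13 = 4, d_8 = (237 - 4^2)/17 = 221/17 = 13, a_8 = floor((15 + 4)/13) = 1.
  m_9 = 13*1 - 4 = 9, d_9 = (237 - 9^2)/13 = 156/13 = 12, a_9 = floor((15 + 9)/12) = 2.
  m_10 = 12*2 - 9 = 15, d_10 = (237 - 15^2)/12 = 12/12 = 1, a_10 = floor((15 + 15)/1) = 30.
  m_11 = 1*30 - 15 = 15, d_11 = (237 - 15^2)/1 = 12/1 = 12: (m_11, d_11) = (m_1, d_1) = (15, 12), so from here the quotients repeat a_1, ..., a_10; the period length is 10.
Hence the expansion of sqrt(237) is a_0 = 15 followed by the repeating block 2, 1, 1, 7, 10, 7, 1, 1, 2, 30 (period 10).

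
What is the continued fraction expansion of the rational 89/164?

Run the Euclidean algorithm on 89 and 164; the successive quotients are the partial quotients a_0, a_1, ... (each step inverts the fractional part left over by the previous one):
  89 = 0*164 + 89, so a_0 = 0.
  164 = 1*89 + 75, so a_1 = 1.
  89 = 1*75 + 14, so a_2 = 1.
  75 = 5*14 + 5, so a_3 = 5.
  14 = 2*5 + 4, so a_4 = 2.
  5 = 1*4 + 1, so a_5 = 1.
  4 = 4*1 + 0, so a_6 = 4.
The remainder reaches 0 after 7 divisions, so the expansion has 7 partial quotients, read off in order.

[0; 1, 1, 5, 2, 1, 4]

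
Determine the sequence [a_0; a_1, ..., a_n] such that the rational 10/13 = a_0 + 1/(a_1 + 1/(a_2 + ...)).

[0; 1, 3, 3]

Run the Euclidean algorithm on 10 and 13; the successive quotients are the partial quotients a_0, a_1, ... (each step inverts the fractional part left over by the previous one):
  10 = 0*13 + 10, so a_0 = 0.
  13 = 1*10 + 3, so a_1 = 1.
  10 = 3*3 + 1, so a_2 = 3.
  3 = 3*1 + 0, so a_3 = 3.
The remainder reaches 0 after 4 divisions, so the expansion has 4 partial quotients, read off in order.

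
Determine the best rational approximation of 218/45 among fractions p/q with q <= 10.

29/6

Expand x = 218/45 as a continued fraction with the Euclidean algorithm:
  218 = 4*45 + 38, so a_0 = 4.
  45 = 1*38 + 7, so a_1 = 1.
  38 = 5*7 + 3, so a_2 = 5.
  7 = 2*3 + 1, so a_3 = 2.
  3 = 3*1 + 0, so a_4 = 3.
so x = [4; 1, 5, 2, 3].
Convergents (p_i = a_i*p_{i-1} + p_{i-2}, q_i = a_i*q_{i-1} + q_{i-2} with p_{-2}=0, p_{-1}=1, q_{-2}=1, q_{-1}=0), until the denominator exceeds 10:
  i=0: a_0=4, p_0 = 4*1 + 0 = 4, q_0 = 4*0 + 1 = 1.
  i=1: a_1=1, p_1 = 1*4 + 1 = 5, q_1 = 1*1 + 0 = 1.
  i=2: a_2=5, p_2 = 5*5 + 4 = 29, q_2 = 5*1 + 1 = 6.
  i=3: a_3=2, p_3 = 2*29 + 5 = 63, q_3 = 2*6 + 1 = 13.
q_3 = 13 > 10, so the last convergent with denominator <= 10 is p_2/q_2 = 29/6.
The closest fraction with denominator <= 10 is either p_2/q_2 or the intermediate fraction (k*p_2 + p_1)/(k*q_2 + q_1) with the largest k >= 1 whose denominator stays <= 10; these approach x as k grows, and every other convergent or intermediate fraction in range is farther away.
Largest k: floor((10 - q_1)/q_2) = floor((10 - 1)/6) = 1.
That gives (1*29 + 5)/(1*6 + 1) = 34/7.
Compare the errors: |x - 29/6| = |218*6 - 29*45|/(45*6) = 3/270, and |x - 34/7| = |218*7 - 34*45|/(45*7) = 4/315.
Cross-multiplying, 3*315 = 945 < 1080 = 4*270, so 3/270 is smaller: the convergent 29/6 is closer to x than 34/7.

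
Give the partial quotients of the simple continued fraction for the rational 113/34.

[3; 3, 11]

Run the Euclidean algorithm on 113 and 34; the successive quotients are the partial quotients a_0, a_1, ... (each step inverts the fractional part left over by the previous one):
  113 = 3*34 + 11, so a_0 = 3.
  34 = 3*11 + 1, so a_1 = 3.
  11 = 11*1 + 0, so a_2 = 11.
The remainder reaches 0 after 3 divisions, so the expansion has 3 partial quotients, read off in order.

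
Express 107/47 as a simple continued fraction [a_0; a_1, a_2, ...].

Run the Euclidean algorithm on 107 and 47; the successive quotients are the partial quotients a_0, a_1, ... (each step inverts the fractional part left over by the previous one):
  107 = 2*47 + 13, so a_0 = 2.
  47 = 3*13 + 8, so a_1 = 3.
  13 = 1*8 + 5, so a_2 = 1.
  8 = 1*5 + 3, so a_3 = 1.
  5 = 1*3 + 2, so a_4 = 1.
  3 = 1*2 + 1, so a_5 = 1.
  2 = 2*1 + 0, so a_6 = 2.
The remainder reaches 0 after 7 divisions, so the expansion has 7 partial quotients, read off in order.

[2; 3, 1, 1, 1, 1, 2]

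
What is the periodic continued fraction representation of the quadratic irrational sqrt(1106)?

Write x_i = (sqrt(1106) + m_i)/d_i with (m_0, d_0) = (0, 1). a_0 = floor(sqrt(1106)) = 33, since 33^2 = 1089 <= 1106 < 1156 = 34^2.
Iterate m_{i+1} = d_i*a_i - m_i, d_{i+1} = (1106 - m_{i+1}^2)/d_i, a_{i+1} = floor((a_0 + m_{i+1})/d_{i+1}):
  m_1 = 1*33 - 0 = 33, d_1 = (1106 - 33^2)/1 = 17/1 = 17, a_1 = floor((33 + 33)/17) = 3.
  m_2 = 17*3 - 33 = 18, d_2 = (1106 - 18^2)/17 = 782/17 = 46, a_2 = floor((33 + 18)/46) = 1.
  m_3 = 46*1 - 18 = 28, d_3 = (1106 - 28^2)/46 = 322/46 = 7, a_3 = floor((33 + 28)/7) = 8.
  m_4 = 7*8 - 28 = 28, d_4 = (1106 - 28^2)/7 = 322/7 = 46, a_4 = floor((33 + 28)/46) = 1.
  m_5 = 46*1 - 28 = 18, d_5 = (1106 - 18^2)/46 = 782/46 = 17, a_5 = floor((33 + 18)/17) = 3.
  m_6 = 17*3 - 18 = 33, d_6 = (1106 - 33^2)/17 = 17/17 = 1, a_6 = floor((33 + 33)/1) = 66.
  m_7 = 1*66 - 33 = 33, d_7 = (1106 - 33^2)/1 = 17/1 = 17: (m_7, d_7) = (m_1, d_1) = (33, 17), so from here the quotients repeat a_1, ..., a_6; the period length is 6.
Hence the expansion of sqrt(1106) is a_0 = 33 followed by the repeating block 3, 1, 8, 1, 3, 66 (period 6).

[33; (3, 1, 8, 1, 3, 66)]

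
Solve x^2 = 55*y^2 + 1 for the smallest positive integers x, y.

First expand sqrt(55) as a continued fraction. With x_i = (sqrt(55) + m_i)/d_i and (m_0, d_0) = (0, 1): a_0 = floor(sqrt(55)) = 7, since 7^2 = 49 <= 55 < 64 = 8^2.
Iterate m_{i+1} = d_i*a_i - m_i, d_{i+1} = (55 - m_{i+1}^2)/d_i, a_{i+1} = floor((a_0 + m_{i+1})/d_{i+1}):
  m_1 = 1*7 - 0 = 7, d_1 = (55 - 7^2)/1 = 6/1 = 6, a_1 = floor((7 + 7)/6) = 2.
  m_2 = 6*2 - 7 = 5, d_2 = (55 - 5^2)/6 = 30/6 = 5, a_2 = floor((7 + 5)/5) = 2.
  m_3 = 5*2 - 5 = 5, d_3 = (55 - 5^2)/5 = 30/5 = 6, a_3 = floor((7 + 5)/6) = 2.
  m_4 = 6*2 - 5 = 7, d_4 = (55 - 7^2)/6 = 6/6 = 1, a_4 = floor((7 + 7)/1) = 14.
  m_5 = 1*14 - 7 = 7, d_5 = (55 - 7^2)/1 = 6/1 = 6: (m_5, d_5) = (m_1, d_1) = (7, 6), so from here the quotients repeat a_1, ..., a_4; the period length is 4.
So sqrt(55) = [7; (2, 2, 2, 14)] with period length k = 4.
k is even, so the fundamental solution of x^2 - 55y^2 = 1 is (p_{k-1}, q_{k-1}) = (p_3, q_3); compute convergents through index 3.
Convergents (p_i = a_i*p_{i-1} + p_{i-2}, q_i = a_i*q_{i-1} + q_{i-2} with p_{-2}=0, p_{-1}=1, q_{-2}=1, q_{-1}=0):
  i=0: a_0=7, p_0 = 7*1 + 0 = 7, q_0 = 7*0 + 1 = 1.
  i=1: a_1=2, p_1 = 2*7 + 1 = 15, q_1 = 2*1 + 0 = 2.
  i=2: a_2=2, p_2 = 2*15 + 7 = 37, q_2 = 2*2 + 1 = 5.
  i=3: a_3=2, p_3 = 2*37 + 15 = 89, q_3 = 2*5 + 2 = 12.
Check: 89^2 - 55*12^2 = 7921 - 7920 = 1, so (x, y) = (89, 12) solves the equation, and by the theorem it is the least positive solution.

(x, y) = (89, 12)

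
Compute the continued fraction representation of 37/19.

Run the Euclidean algorithm on 37 and 19; the successive quotients are the partial quotients a_0, a_1, ... (each step inverts the fractional part left over by the previous one):
  37 = 1*19 + 18, so a_0 = 1.
  19 = 1*18 + 1, so a_1 = 1.
  18 = 18*1 + 0, so a_2 = 18.
The remainder reaches 0 after 3 divisions, so the expansion has 3 partial quotients, read off in order.

[1; 1, 18]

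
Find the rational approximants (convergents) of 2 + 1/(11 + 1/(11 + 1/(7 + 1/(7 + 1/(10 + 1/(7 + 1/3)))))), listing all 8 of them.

Using the convergent recurrence p_i = a_i*p_{i-1} + p_{i-2}, q_i = a_i*q_{i-1} + q_{i-2} with p_{-2}=0, p_{-1}=1, q_{-2}=1, q_{-1}=0:
  i=0: a_0=2, p_0 = 2*1 + 0 = 2, q_0 = 2*0 + 1 = 1.
  i=1: a_1=11, p_1 = 11*2 + 1 = 23, q_1 = 11*1 + 0 = 11.
  i=2: a_2=11, p_2 = 11*23 + 2 = 255, q_2 = 11*11 + 1 = 122.
  i=3: a_3=7, p_3 = 7*255 + 23 = 1808, q_3 = 7*122 + 11 = 865.
  i=4: a_4=7, p_4 = 7*1808 + 255 = 12911, q_4 = 7*865 + 122 = 6177.
  i=5: a_5=10, p_5 = 10*12911 + 1808 = 130918, q_5 = 10*6177 + 865 = 62635.
  i=6: a_6=7, p_6 = 7*130918 + 12911 = 929337, q_6 = 7*62635 + 6177 = 444622.
  i=7: a_7=3, p_7 = 3*929337 + 130918 = 2918929, q_7 = 3*444622 + 62635 = 1396501.

2/1, 23/11, 255/122, 1808/865, 12911/6177, 130918/62635, 929337/444622, 2918929/1396501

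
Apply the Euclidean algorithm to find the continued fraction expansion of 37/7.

Run the Euclidean algorithm on 37 and 7; the successive quotients are the partial quotients a_0, a_1, ... (each step inverts the fractional part left over by the previous one):
  37 = 5*7 + 2, so a_0 = 5.
  7 = 3*2 + 1, so a_1 = 3.
  2 = 2*1 + 0, so a_2 = 2.
The remainder reaches 0 after 3 divisions, so the expansion has 3 partial quotients, read off in order.

[5; 3, 2]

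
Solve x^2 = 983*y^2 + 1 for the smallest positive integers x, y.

First expand sqrt(983) as a continued fraction. With x_i = (sqrt(983) + m_i)/d_i and (m_0, d_0) = (0, 1): a_0 = floor(sqrt(983)) = 31, since 31^2 = 961 <= 983 < 1024 = 32^2.
Iterate m_{i+1} = d_i*a_i - m_i, d_{i+1} = (983 - m_{i+1}^2)/d_i, a_{i+1} = floor((a_0 + m_{i+1})/d_{i+1}):
  m_1 = 1*31 - 0 = 31, d_1 = (983 - 31^2)/1 = 22/1 = 22, a_1 = floor((31 + 31)/22) = 2.
  m_2 = 22*2 - 31 = 13, d_2 = (983 - 13^2)/22 = 814/22 = 37, a_2 = floor((31 + 13)/37) = 1.
  m_3 = 37*1 - 13 = 24, d_3 = (983 - 24^2)/37 = 407/37 = 11, a_3 = floor((31 + 24)/11) = 5.
  m_4 = 11*5 - 24 = 31, d_4 = (983 - 31^2)/11 = 22/11 = 2, a_4 = floor((31 + 31)/2) = 31.
  m_5 = 2*31 - 31 = 31, d_5 = (983 - 31^2)/2 = 22/2 = 11, a_5 = floor((31 + 31)/11) = 5.
  m_6 = 11*5 - 31 = 24, d_6 = (983 - 24^2)/11 = 407/11 = 37, a_6 = floor((31 + 24)/37) = 1.
  m_7 = 37*1 - 24 = 13, d_7 = (983 - 13^2)/37 = 814/37 = 22, a_7 = floor((31 + 13)/22) = 2.
  m_8 = 22*2 - 13 = 31, d_8 = (983 - 31^2)/22 = 22/22 = 1, a_8 = floor((31 + 31)/1) = 62.
  m_9 = 1*62 - 31 = 31, d_9 = (983 - 31^2)/1 = 22/1 = 22: (m_9, d_9) = (m_1, d_1) = (31, 22), so from here the quotients repeat a_1, ..., a_8; the period length is 8.
So sqrt(983) = [31; (2, 1, 5, 31, 5, 1, 2, 62)] with period length k = 8.
k is even, so the fundamental solution of x^2 - 983y^2 = 1 is (p_{k-1}, q_{k-1}) = (p_7, q_7); compute convergents through index 7.
Convergents (p_i = a_i*p_{i-1} + p_{i-2}, q_i = a_i*q_{i-1} + q_{i-2} with p_{-2}=0, p_{-1}=1, q_{-2}=1, q_{-1}=0):
  i=0: a_0=31, p_0 = 31*1 + 0 = 31, q_0 = 31*0 + 1 = 1.
  i=1: a_1=2, p_1 = 2*31 + 1 = 63, q_1 = 2*1 + 0 = 2.
  i=2: a_2=1, p_2 = 1*63 + 31 = 94, q_2 = 1*2 + 1 = 3.
  i=3: a_3=5, p_3 = 5*94 + 63 = 533, q_3 = 5*3 + 2 = 17.
  i=4: a_4=31, p_4 = 31*533 + 94 = 16617, q_4 = 31*17 + 3 = 530.
  i=5: a_5=5, p_5 = 5*16617 + 533 = 83618, q_5 = 5*530 + 17 = 2667.
  i=6: a_6=1, p_6 = 1*83618 + 16617 = 100235, q_6 = 1*2667 + 530 = 3197.
  i=7: a_7=2, p_7 = 2*100235 + 83618 = 284088, q_7 = 2*3197 + 2667 = 9061.
Check: 284088^2 - 983*9061^2 = 80705991744 - 80705991743 = 1, so (x, y) = (284088, 9061) solves the equation, and by the theorem it is the least positive solution.

(x, y) = (284088, 9061)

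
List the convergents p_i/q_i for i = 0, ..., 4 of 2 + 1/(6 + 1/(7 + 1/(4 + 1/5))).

Using the convergent recurrence p_i = a_i*p_{i-1} + p_{i-2}, q_i = a_i*q_{i-1} + q_{i-2} with p_{-2}=0, p_{-1}=1, q_{-2}=1, q_{-1}=0:
  i=0: a_0=2, p_0 = 2*1 + 0 = 2, q_0 = 2*0 + 1 = 1.
  i=1: a_1=6, p_1 = 6*2 + 1 = 13, q_1 = 6*1 + 0 = 6.
  i=2: a_2=7, p_2 = 7*13 + 2 = 93, q_2 = 7*6 + 1 = 43.
  i=3: a_3=4, p_3 = 4*93 + 13 = 385, q_3 = 4*43 + 6 = 178.
  i=4: a_4=5, p_4 = 5*385 + 93 = 2018, q_4 = 5*178 + 43 = 933.

2/1, 13/6, 93/43, 385/178, 2018/933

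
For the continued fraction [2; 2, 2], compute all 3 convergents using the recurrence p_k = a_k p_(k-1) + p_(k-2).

2/1, 5/2, 12/5

Using the convergent recurrence p_i = a_i*p_{i-1} + p_{i-2}, q_i = a_i*q_{i-1} + q_{i-2} with p_{-2}=0, p_{-1}=1, q_{-2}=1, q_{-1}=0:
  i=0: a_0=2, p_0 = 2*1 + 0 = 2, q_0 = 2*0 + 1 = 1.
  i=1: a_1=2, p_1 = 2*2 + 1 = 5, q_1 = 2*1 + 0 = 2.
  i=2: a_2=2, p_2 = 2*5 + 2 = 12, q_2 = 2*2 + 1 = 5.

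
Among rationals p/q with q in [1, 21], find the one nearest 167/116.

Expand x = 167/116 as a continued fraction with the Euclidean algorithm:
  167 = 1*116 + 51, so a_0 = 1.
  116 = 2*51 + 14, so a_1 = 2.
  51 = 3*14 + 9, so a_2 = 3.
  14 = 1*9 + 5, so a_3 = 1.
  9 = 1*5 + 4, so a_4 = 1.
  5 = 1*4 + 1, so a_5 = 1.
  4 = 4*1 + 0, so a_6 = 4.
so x = [1; 2, 3, 1, 1, 1, 4].
Convergents (p_i = a_i*p_{i-1} + p_{i-2}, q_i = a_i*q_{i-1} + q_{i-2} with p_{-2}=0, p_{-1}=1, q_{-2}=1, q_{-1}=0), until the denominator exceeds 21:
  i=0: a_0=1, p_0 = 1*1 + 0 = 1, q_0 = 1*0 + 1 = 1.
  i=1: a_1=2, p_1 = 2*1 + 1 = 3, q_1 = 2*1 + 0 = 2.
  i=2: a_2=3, p_2 = 3*3 + 1 = 10, q_2 = 3*2 + 1 = 7.
  i=3: a_3=1, p_3 = 1*10 + 3 = 13, q_3 = 1*7 + 2 = 9.
  i=4: a_4=1, p_4 = 1*13 + 10 = 23, q_4 = 1*9 + 7 = 16.
  i=5: a_5=1, p_5 = 1*23 + 13 = 36, q_5 = 1*16 + 9 = 25.
q_5 = 25 > 21, so the last convergent with denominator <= 21 is p_4/q_4 = 23/16.
The closest fraction with denominator <= 21 is either p_4/q_4 or the intermediate fraction (k*p_4 + p_3)/(k*q_4 + q_3) with the largest k >= 1 whose denominator stays <= 21; these approach x as k grows, and every other convergent or intermediate fraction in range is farther away.
Largest k: floor((21 - q_3)/q_4) = floor((21 - 9)/16) = 0.
Since k = 0, no intermediate fraction beyond p_4/q_4 has denominator <= 21, so the convergent 23/16 is the closest (its error is |167*16 - 23*116|/(116*16) = 4/1856).

23/16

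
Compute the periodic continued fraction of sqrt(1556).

[39; (2, 4, 6, 1, 18, 1, 6, 4, 2, 78)]

Write x_i = (sqrt(1556) + m_i)/d_i with (m_0, d_0) = (0, 1). a_0 = floor(sqrt(1556)) = 39, since 39^2 = 1521 <= 1556 < 1600 = 40^2.
Iterate m_{i+1} = d_i*a_i - m_i, d_{i+1} = (1556 - m_{i+1}^2)/d_i, a_{i+1} = floor((a_0 + m_{i+1})/d_{i+1}):
  m_1 = 1*39 - 0 = 39, d_1 = (1556 - 39^2)/1 = 35/1 = 35, a_1 = floor((39 + 39)/35) = 2.
  m_2 = 35*2 - 39 = 31, d_2 = (1556 - 31^2)/35 = 595/35 = 17, a_2 = floor((39 + 31)/17) = 4.
  m_3 = 17*4 - 31 = 37, d_3 = (1556 - 37^2)/17 = 187/17 = 11, a_3 = floor((39 + 37)/11) = 6.
  m_4 = 11*6 - 37 = 29, d_4 = (1556 - 29^2)/11 = 715/11 = 65, a_4 = floor((39 + 29)/65) = 1.
  m_5 = 65*1 - 29 = 36, d_5 = (1556 - 36^2)/65 = 260/65 = 4, a_5 = floor((39 + 36)/4) = 18.
  m_6 = 4*18 - 36 = 36, d_6 = (1556 - 36^2)/4 = 260/4 = 65, a_6 = floor((39 + 36)/65) = 1.
  m_7 = 65*1 - 36 = 29, d_7 = (1556 - 29^2)/65 = 715/65 = 11, a_7 = floor((39 + 29)/11) = 6.
  m_8 = 11*6 - 29 = 37, d_8 = (1556 - 37^2)/11 = 187/11 = 17, a_8 = floor((39 + 37)/17) = 4.
  m_9 = 17*4 - 37 = 31, d_9 = (1556 - 31^2)/17 = 595/17 = 35, a_9 = floor((39 + 31)/35) = 2.
  m_10 = 35*2 - 31 = 39, d_10 = (1556 - 39^2)/35 = 35/35 = 1, a_10 = floor((39 + 39)/1) = 78.
  m_11 = 1*78 - 39 = 39, d_11 = (1556 - 39^2)/1 = 35/1 = 35: (m_11, d_11) = (m_1, d_1) = (39, 35), so from here the quotients repeat a_1, ..., a_10; the period length is 10.
Hence the expansion of sqrt(1556) is a_0 = 39 followed by the repeating block 2, 4, 6, 1, 18, 1, 6, 4, 2, 78 (period 10).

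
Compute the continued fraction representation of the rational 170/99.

Run the Euclidean algorithm on 170 and 99; the successive quotients are the partial quotients a_0, a_1, ... (each step inverts the fractional part left over by the previous one):
  170 = 1*99 + 71, so a_0 = 1.
  99 = 1*71 + 28, so a_1 = 1.
  71 = 2*28 + 15, so a_2 = 2.
  28 = 1*15 + 13, so a_3 = 1.
  15 = 1*13 + 2, so a_4 = 1.
  13 = 6*2 + 1, so a_5 = 6.
  2 = 2*1 + 0, so a_6 = 2.
The remainder reaches 0 after 7 divisions, so the expansion has 7 partial quotients, read off in order.

[1; 1, 2, 1, 1, 6, 2]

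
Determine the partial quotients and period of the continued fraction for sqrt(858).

Write x_i = (sqrt(858) + m_i)/d_i with (m_0, d_0) = (0, 1). a_0 = floor(sqrt(858)) = 29, since 29^2 = 841 <= 858 < 900 = 30^2.
Iterate m_{i+1} = d_i*a_i - m_i, d_{i+1} = (858 - m_{i+1}^2)/d_i, a_{i+1} = floor((a_0 + m_{i+1})/d_{i+1}):
  m_1 = 1*29 - 0 = 29, d_1 = (858 - 29^2)/1 = 17/1 = 17, a_1 = floor((29 + 29)/17) = 3.
  m_2 = 17*3 - 29 = 22, d_2 = (858 - 22^2)/17 = 374/17 = 22, a_2 = floor((29 + 22)/22) = 2.
  m_3 = 22*2 - 22 = 22, d_3 = (858 - 22^2)/22 = 374/22 = 17, a_3 = floor((29 + 22)/17) = 3.
  m_4 = 17*3 - 22 = 29, d_4 = (858 - 29^2)/17 = 17/17 = 1, a_4 = floor((29 + 29)/1) = 58.
  m_5 = 1*58 - 29 = 29, d_5 = (858 - 29^2)/1 = 17/1 = 17: (m_5, d_5) = (m_1, d_1) = (29, 17), so from here the quotients repeat a_1, ..., a_4; the period length is 4.
Hence the expansion of sqrt(858) is a_0 = 29 followed by the repeating block 3, 2, 3, 58 (period 4).

[29; (3, 2, 3, 58)]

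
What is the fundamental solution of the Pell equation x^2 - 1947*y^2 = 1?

First expand sqrt(1947) as a continued fraction. With x_i = (sqrt(1947) + m_i)/d_i and (m_0, d_0) = (0, 1): a_0 = floor(sqrt(1947)) = 44, since 44^2 = 1936 <= 1947 < 2025 = 45^2.
Iterate m_{i+1} = d_i*a_i - m_i, d_{i+1} = (1947 - m_{i+1}^2)/d_i, a_{i+1} = floor((a_0 + m_{i+1})/d_{i+1}):
  m_1 = 1*44 - 0 = 44, d_1 = (1947 - 44^2)/1 = 11/1 = 11, a_1 = floor((44 + 44)/11) = 8.
  m_2 = 11*8 - 44 = 44, d_2 = (1947 - 44^2)/11 = 11/11 = 1, a_2 = floor((44 + 44)/1) = 88.
  m_3 = 1*88 - 44 = 44, d_3 = (1947 - 44^2)/1 = 11/1 = 11: (m_3, d_3) = (m_1, d_1) = (44, 11), so from here the quotients repeat a_1, a_2; the period length is 2.
So sqrt(1947) = [44; (8, 88)] with period length k = 2.
k is even, so the fundamental solution of x^2 - 1947y^2 = 1 is (p_{k-1}, q_{k-1}) = (p_1, q_1); compute convergents through index 1.
Convergents (p_i = a_i*p_{i-1} + p_{i-2}, q_i = a_i*q_{i-1} + q_{i-2} with p_{-2}=0, p_{-1}=1, q_{-2}=1, q_{-1}=0):
  i=0: a_0=44, p_0 = 44*1 + 0 = 44, q_0 = 44*0 + 1 = 1.
  i=1: a_1=8, p_1 = 8*44 + 1 = 353, q_1 = 8*1 + 0 = 8.
Check: 353^2 - 1947*8^2 = 124609 - 124608 = 1, so (x, y) = (353, 8) solves the equation, and by the theorem it is the least positive solution.

(x, y) = (353, 8)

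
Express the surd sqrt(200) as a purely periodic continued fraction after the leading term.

[14; (7, 28)]

Write x_i = (sqrt(200) + m_i)/d_i with (m_0, d_0) = (0, 1). a_0 = floor(sqrt(200)) = 14, since 14^2 = 196 <= 200 < 225 = 15^2.
Iterate m_{i+1} = d_i*a_i - m_i, d_{i+1} = (200 - m_{i+1}^2)/d_i, a_{i+1} = floor((a_0 + m_{i+1})/d_{i+1}):
  m_1 = 1*14 - 0 = 14, d_1 = (200 - 14^2)/1 = 4/1 = 4, a_1 = floor((14 + 14)/4) = 7.
  m_2 = 4*7 - 14 = 14, d_2 = (200 - 14^2)/4 = 4/4 = 1, a_2 = floor((14 + 14)/1) = 28.
  m_3 = 1*28 - 14 = 14, d_3 = (200 - 14^2)/1 = 4/1 = 4: (m_3, d_3) = (m_1, d_1) = (14, 4), so from here the quotients repeat a_1, a_2; the period length is 2.
Hence the expansion of sqrt(200) is a_0 = 14 followed by the repeating block 7, 28 (period 2).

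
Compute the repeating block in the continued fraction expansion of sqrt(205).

Write x_i = (sqrt(205) + m_i)/d_i with (m_0, d_0) = (0, 1). a_0 = floor(sqrt(205)) = 14, since 14^2 = 196 <= 205 < 225 = 15^2.
Iterate m_{i+1} = d_i*a_i - m_i, d_{i+1} = (205 - m_{i+1}^2)/d_i, a_{i+1} = floor((a_0 + m_{i+1})/d_{i+1}):
  m_1 = 1*14 - 0 = 14, d_1 = (205 - 14^2)/1 = 9/1 = 9, a_1 = floor((14 + 14)/9) = 3.
  m_2 = 9*3 - 14 = 13, d_2 = (205 - 13^2)/9 = 36/9 = 4, a_2 = floor((14 + 13)/4) = 6.
  m_3 = 4*6 - 13 = 11, d_3 = (205 - 11^2)/4 = 84/4 = 21, a_3 = floor((14 + 11)/21) = 1.
  m_4 = 21*1 - 11 = 10, d_4 = (205 - 10^2)/21 = 105/21 = 5, a_4 = floor((14 + 10)/5) = 4.
  m_5 = 5*4 - 10 = 10, d_5 = (205 - 10^2)/5 = 105/5 = 21, a_5 = floor((14 + 10)/21) = 1.
  m_6 = 21*1 - 10 = 11, d_6 = (205 - 11^2)/21 = 84/21 = 4, a_6 = floor((14 + 11)/4) = 6.
  m_7 = 4*6 - 11 = 13, d_7 = (205 - 13^2)/4 = 36/4 = 9, a_7 = floor((14 + 13)/9) = 3.
  m_8 = 9*3 - 13 = 14, d_8 = (205 - 14^2)/9 = 9/9 = 1, a_8 = floor((14 + 14)/1) = 28.
  m_9 = 1*28 - 14 = 14, d_9 = (205 - 14^2)/1 = 9/1 = 9: (m_9, d_9) = (m_1, d_1) = (14, 9), so from here the quotients repeat a_1, ..., a_8; the period length is 8.
Hence the expansion of sqrt(205) is a_0 = 14 followed by the repeating block 3, 6, 1, 4, 1, 6, 3, 28 (period 8).

[14; (3, 6, 1, 4, 1, 6, 3, 28)]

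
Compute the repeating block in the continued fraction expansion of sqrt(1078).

[32; (1, 4, 1, 64)]

Write x_i = (sqrt(1078) + m_i)/d_i with (m_0, d_0) = (0, 1). a_0 = floor(sqrt(1078)) = 32, since 32^2 = 1024 <= 1078 < 1089 = 33^2.
Iterate m_{i+1} = d_i*a_i - m_i, d_{i+1} = (1078 - m_{i+1}^2)/d_i, a_{i+1} = floor((a_0 + m_{i+1})/d_{i+1}):
  m_1 = 1*32 - 0 = 32, d_1 = (1078 - 32^2)/1 = 54/1 = 54, a_1 = floor((32 + 32)/54) = 1.
  m_2 = 54*1 - 32 = 22, d_2 = (1078 - 22^2)/54 = 594/54 = 11, a_2 = floor((32 + 22)/11) = 4.
  m_3 = 11*4 - 22 = 22, d_3 = (1078 - 22^2)/11 = 594/11 = 54, a_3 = floor((32 + 22)/54) = 1.
  m_4 = 54*1 - 22 = 32, d_4 = (1078 - 32^2)/54 = 54/54 = 1, a_4 = floor((32 + 32)/1) = 64.
  m_5 = 1*64 - 32 = 32, d_5 = (1078 - 32^2)/1 = 54/1 = 54: (m_5, d_5) = (m_1, d_1) = (32, 54), so from here the quotients repeat a_1, ..., a_4; the period length is 4.
Hence the expansion of sqrt(1078) is a_0 = 32 followed by the repeating block 1, 4, 1, 64 (period 4).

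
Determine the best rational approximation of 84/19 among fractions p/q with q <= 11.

Expand x = 84/19 as a continued fraction with the Euclidean algorithm:
  84 = 4*19 + 8, so a_0 = 4.
  19 = 2*8 + 3, so a_1 = 2.
  8 = 2*3 + 2, so a_2 = 2.
  3 = 1*2 + 1, so a_3 = 1.
  2 = 2*1 + 0, so a_4 = 2.
so x = [4; 2, 2, 1, 2].
Convergents (p_i = a_i*p_{i-1} + p_{i-2}, q_i = a_i*q_{i-1} + q_{i-2} with p_{-2}=0, p_{-1}=1, q_{-2}=1, q_{-1}=0), until the denominator exceeds 11:
  i=0: a_0=4, p_0 = 4*1 + 0 = 4, q_0 = 4*0 + 1 = 1.
  i=1: a_1=2, p_1 = 2*4 + 1 = 9, q_1 = 2*1 + 0 = 2.
  i=2: a_2=2, p_2 = 2*9 + 4 = 22, q_2 = 2*2 + 1 = 5.
  i=3: a_3=1, p_3 = 1*22 + 9 = 31, q_3 = 1*5 + 2 = 7.
  i=4: a_4=2, p_4 = 2*31 + 22 = 84, q_4 = 2*7 + 5 = 19.
q_4 = 19 > 11, so the last convergent with denominator <= 11 is p_3/q_3 = 31/7.
The closest fraction with denominator <= 11 is either p_3/q_3 or the intermediate fraction (k*p_3 + p_2)/(k*q_3 + q_2) with the largest k >= 1 whose denominator stays <= 11; these approach x as k grows, and every other convergent or intermediate fraction in range is farther away.
Largest k: floor((11 - q_2)/q_3) = floor((11 - 5)/7) = 0.
Since k = 0, no intermediate fraction beyond p_3/q_3 has denominator <= 11, so the convergent 31/7 is the closest (its error is |84*7 - 31*19|/(19*7) = 1/133).

31/7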